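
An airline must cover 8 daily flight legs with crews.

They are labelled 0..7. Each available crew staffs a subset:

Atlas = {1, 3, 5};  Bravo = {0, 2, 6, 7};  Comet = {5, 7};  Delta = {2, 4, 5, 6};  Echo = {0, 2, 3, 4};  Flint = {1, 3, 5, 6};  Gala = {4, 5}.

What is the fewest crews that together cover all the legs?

3

Take {Atlas, Bravo, Delta}. Their union is {0, 1, 2, 3, 4, 5, 6, 7}, which is all 8 legs.
No 2 of the 7 crews cover everything (all 21 combinations miss at least one leg), so 3 is optimal.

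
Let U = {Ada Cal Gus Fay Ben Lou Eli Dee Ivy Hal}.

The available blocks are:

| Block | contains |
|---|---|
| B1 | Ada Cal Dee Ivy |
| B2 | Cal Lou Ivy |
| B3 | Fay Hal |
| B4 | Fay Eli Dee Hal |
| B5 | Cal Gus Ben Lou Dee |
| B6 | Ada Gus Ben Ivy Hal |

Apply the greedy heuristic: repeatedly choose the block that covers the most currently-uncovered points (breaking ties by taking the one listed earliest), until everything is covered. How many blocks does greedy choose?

Greedy: pick B5 (covers 5 new) → pick B4 (covers 3 new) → pick B1 (covers 2 new). Total picks: 3.

3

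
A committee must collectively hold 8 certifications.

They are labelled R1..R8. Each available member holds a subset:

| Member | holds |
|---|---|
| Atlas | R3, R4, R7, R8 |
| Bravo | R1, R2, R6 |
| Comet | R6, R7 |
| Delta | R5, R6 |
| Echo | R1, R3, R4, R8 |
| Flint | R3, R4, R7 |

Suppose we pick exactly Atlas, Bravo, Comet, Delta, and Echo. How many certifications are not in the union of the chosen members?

0

Union of Atlas, Bravo, Comet, Delta, Echo = {R1, R2, R3, R4, R5, R6, R7, R8} — that's every certification, so 0 are uncovered.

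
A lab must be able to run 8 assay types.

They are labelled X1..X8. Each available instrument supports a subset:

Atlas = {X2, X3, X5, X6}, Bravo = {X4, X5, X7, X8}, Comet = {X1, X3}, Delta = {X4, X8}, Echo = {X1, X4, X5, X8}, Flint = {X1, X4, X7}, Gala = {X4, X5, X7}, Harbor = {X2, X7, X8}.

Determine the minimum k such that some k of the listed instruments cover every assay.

3

Take {Atlas, Flint, Harbor}. Their union is {X1, X2, X3, X4, X5, X6, X7, X8}, which is all 8 assays.
Only Atlas contains X6, so Atlas is forced; the remaining 4 assays need at least 2 more instruments (each remaining instrument adds at most 3) — so at least 3 instruments are needed, and 3 is optimal.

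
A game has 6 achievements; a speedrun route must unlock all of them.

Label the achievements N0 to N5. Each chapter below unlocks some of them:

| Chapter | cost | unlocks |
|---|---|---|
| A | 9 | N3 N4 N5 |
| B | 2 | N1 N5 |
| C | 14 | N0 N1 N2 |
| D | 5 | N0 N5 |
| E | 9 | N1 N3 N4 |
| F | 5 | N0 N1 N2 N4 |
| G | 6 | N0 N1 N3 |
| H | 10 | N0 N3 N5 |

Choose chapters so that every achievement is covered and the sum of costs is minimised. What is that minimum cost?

13

B, F, G together cover every achievement (B ∪ F ∪ G = {N0, N1, N2, N3, N4, N5}); total cost 2 + 5 + 6 = 13.
No covering selection has total cost below 13.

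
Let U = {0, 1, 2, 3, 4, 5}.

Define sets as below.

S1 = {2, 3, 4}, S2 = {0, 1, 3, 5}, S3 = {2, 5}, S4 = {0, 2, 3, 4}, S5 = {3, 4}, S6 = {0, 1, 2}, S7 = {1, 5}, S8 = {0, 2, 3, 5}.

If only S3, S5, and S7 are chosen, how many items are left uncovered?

1

Union of S3, S5, S7 = {1, 2, 3, 4, 5}.
Not covered: 0 — 1 item.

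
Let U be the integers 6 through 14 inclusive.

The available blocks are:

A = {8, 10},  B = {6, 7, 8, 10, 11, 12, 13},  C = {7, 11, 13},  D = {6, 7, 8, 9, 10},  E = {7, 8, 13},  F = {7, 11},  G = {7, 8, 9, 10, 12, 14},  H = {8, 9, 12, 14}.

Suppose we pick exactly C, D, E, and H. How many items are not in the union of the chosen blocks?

0

Union of C, D, E, H = {6, 7, 8, 9, 10, 11, 12, 13, 14} — that's every item, so 0 are uncovered.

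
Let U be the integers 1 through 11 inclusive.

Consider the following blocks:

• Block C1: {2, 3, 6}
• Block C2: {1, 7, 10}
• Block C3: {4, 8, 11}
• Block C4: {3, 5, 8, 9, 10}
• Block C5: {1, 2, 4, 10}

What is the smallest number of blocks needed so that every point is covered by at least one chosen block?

Take {C1, C2, C3, C4}. Their union is {1, 2, 3, 4, 5, 6, 7, 8, 9, 10, 11}, which is all 11 points.
No 3 of the 5 blocks cover everything (all 10 combinations miss at least one point), so 4 is optimal.

4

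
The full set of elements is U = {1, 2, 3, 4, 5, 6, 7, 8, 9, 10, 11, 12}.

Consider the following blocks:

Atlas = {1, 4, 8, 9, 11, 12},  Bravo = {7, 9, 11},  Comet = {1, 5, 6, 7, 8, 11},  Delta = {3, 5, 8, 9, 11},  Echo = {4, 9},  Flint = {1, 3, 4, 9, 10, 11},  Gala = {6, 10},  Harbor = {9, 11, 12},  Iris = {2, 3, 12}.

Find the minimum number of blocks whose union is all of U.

3

Comet, Flint, and Iris cover everything between them: the union {1, 2, 3, 4, 5, 6, 7, 8, 9, 10, 11, 12} is all of U.
Only Iris contains 2, so Iris is forced; the remaining 9 elements need at least 2 more blocks (each remaining block adds at most 6) — so at least 3 blocks are needed, and 3 is optimal.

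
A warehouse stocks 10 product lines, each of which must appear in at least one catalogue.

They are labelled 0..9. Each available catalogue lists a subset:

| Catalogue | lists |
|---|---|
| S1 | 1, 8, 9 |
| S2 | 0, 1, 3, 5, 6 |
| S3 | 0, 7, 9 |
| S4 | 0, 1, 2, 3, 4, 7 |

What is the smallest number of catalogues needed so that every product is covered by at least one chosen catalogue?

3

Take {S1, S2, S4}. Their union is {0, 1, 2, 3, 4, 5, 6, 7, 8, 9}, which is all 10 products.
Only S4 contains 2, so S4 is forced; the remaining 4 products need at least 2 more catalogues (each remaining catalogue adds at most 2) — so at least 3 catalogues are needed, and 3 is optimal.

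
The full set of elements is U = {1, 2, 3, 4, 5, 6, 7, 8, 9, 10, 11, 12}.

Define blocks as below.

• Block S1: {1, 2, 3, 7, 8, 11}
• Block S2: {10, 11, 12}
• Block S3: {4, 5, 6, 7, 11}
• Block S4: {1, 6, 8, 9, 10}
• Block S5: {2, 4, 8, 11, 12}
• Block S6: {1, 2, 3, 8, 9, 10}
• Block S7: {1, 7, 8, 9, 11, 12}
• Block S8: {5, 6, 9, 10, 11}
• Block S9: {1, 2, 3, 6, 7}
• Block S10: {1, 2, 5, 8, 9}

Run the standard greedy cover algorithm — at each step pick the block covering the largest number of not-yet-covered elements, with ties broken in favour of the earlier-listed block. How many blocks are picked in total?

Greedy: pick S1 (covers 6 new) → pick S8 (covers 4 new) → pick S5 (covers 2 new). Total picks: 3.

3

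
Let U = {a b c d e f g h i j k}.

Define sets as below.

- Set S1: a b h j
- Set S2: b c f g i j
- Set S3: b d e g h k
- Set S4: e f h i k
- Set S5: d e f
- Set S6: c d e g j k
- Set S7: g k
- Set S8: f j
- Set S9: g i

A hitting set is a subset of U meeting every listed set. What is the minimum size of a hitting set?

T = {a, f, g} meets every set (each contains at least one member of T), and |T| = 3.
The sets S1, S5, S7 are pairwise disjoint, so any hitting set needs a separate element for each — at least 3. Hence 3 is optimal.

3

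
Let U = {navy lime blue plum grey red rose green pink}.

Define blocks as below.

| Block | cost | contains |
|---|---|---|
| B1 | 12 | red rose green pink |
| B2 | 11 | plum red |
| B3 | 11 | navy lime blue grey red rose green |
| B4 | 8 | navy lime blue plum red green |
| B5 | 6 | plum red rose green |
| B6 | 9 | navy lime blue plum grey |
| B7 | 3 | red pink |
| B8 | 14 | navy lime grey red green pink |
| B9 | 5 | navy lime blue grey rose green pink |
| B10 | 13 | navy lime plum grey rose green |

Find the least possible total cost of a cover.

B5, B9 together cover every element (B5 ∪ B9 = {navy, lime, blue, plum, grey, red, rose, green, pink}); total cost 6 + 5 = 11.
No covering selection has total cost below 11.

11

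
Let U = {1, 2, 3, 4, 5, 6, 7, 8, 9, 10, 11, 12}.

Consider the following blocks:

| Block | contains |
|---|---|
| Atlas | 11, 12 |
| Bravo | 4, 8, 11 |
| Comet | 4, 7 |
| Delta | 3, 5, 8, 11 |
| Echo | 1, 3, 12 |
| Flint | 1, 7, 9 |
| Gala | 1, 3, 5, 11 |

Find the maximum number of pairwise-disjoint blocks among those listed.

2

Comet, Gala are pairwise disjoint (Comet={4,7}; Gala={1,3,5,11}).
Every remaining block overlaps one of these, and no 3 of the listed blocks are pairwise disjoint, so 2 is the maximum.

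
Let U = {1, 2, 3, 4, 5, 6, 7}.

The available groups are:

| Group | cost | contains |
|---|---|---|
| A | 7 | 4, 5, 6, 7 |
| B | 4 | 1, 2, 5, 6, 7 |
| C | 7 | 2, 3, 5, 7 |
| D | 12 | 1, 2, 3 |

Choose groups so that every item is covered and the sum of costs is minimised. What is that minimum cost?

A, B, C together cover every item (A ∪ B ∪ C = {1, 2, 3, 4, 5, 6, 7}); total cost 7 + 4 + 7 = 18.
No covering selection has total cost below 18.

18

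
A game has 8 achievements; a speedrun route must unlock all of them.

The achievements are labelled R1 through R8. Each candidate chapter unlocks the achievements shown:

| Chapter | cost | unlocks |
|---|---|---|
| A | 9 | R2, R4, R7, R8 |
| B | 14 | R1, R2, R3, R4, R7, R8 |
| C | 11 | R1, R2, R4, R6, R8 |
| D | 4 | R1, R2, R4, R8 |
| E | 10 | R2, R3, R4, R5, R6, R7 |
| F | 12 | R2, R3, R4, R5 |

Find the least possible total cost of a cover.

14

D, E together cover every achievement (D ∪ E = {R1, R2, R3, R4, R5, R6, R7, R8}); total cost 4 + 10 = 14.
No covering selection has total cost below 14.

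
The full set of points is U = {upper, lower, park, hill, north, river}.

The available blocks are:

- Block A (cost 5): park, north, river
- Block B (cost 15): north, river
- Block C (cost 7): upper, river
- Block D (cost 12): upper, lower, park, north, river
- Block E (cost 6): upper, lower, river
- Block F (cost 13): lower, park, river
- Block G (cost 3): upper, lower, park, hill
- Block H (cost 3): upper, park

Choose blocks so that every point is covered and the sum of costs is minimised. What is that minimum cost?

8

A, G together cover every point (A ∪ G = {upper, lower, park, hill, north, river}); total cost 5 + 3 = 8.
No covering selection has total cost below 8.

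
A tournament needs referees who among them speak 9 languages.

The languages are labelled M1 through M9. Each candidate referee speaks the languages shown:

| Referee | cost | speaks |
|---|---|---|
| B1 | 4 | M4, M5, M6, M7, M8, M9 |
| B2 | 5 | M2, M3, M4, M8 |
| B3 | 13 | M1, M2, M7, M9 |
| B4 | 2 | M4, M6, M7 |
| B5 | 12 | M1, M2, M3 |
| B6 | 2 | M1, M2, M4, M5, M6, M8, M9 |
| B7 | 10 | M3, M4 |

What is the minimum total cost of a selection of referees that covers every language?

9

B2, B4, B6 together cover every language (B2 ∪ B4 ∪ B6 = {M1, M2, M3, M4, M5, M6, M7, M8, M9}); total cost 5 + 2 + 2 = 9.
No covering selection has total cost below 9.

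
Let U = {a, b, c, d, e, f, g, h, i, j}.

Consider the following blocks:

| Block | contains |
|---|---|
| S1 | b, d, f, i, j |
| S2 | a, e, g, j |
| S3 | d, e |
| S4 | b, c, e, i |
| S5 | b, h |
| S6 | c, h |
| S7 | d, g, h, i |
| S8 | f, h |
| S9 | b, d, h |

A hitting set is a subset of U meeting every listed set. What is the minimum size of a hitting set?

Take T = {e, h, i}. Each listed block contains at least one of these, so T is a hitting set of size 3.
No choice of 2 points meets every block, so 3 is the minimum.

3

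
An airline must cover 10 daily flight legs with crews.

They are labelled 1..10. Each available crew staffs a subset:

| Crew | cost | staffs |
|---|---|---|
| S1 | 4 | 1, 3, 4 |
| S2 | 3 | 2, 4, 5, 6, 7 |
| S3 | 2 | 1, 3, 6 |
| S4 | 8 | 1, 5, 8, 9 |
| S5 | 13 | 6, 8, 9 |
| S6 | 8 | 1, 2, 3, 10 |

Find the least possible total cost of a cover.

19

S2, S4, S6 together cover every leg (S2 ∪ S4 ∪ S6 = {1, 2, 3, 4, 5, 6, 7, 8, 9, 10}); total cost 3 + 8 + 8 = 19.
The greedy pick S2, S3, S4, S6 costs 21; no covering selection beats 19.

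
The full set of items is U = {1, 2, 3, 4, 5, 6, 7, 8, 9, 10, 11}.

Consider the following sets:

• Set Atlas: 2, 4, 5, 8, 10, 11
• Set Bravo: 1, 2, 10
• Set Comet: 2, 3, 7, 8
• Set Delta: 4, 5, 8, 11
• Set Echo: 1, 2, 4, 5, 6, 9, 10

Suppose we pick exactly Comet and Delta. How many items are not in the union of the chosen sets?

Union of Comet, Delta = {2, 3, 4, 5, 7, 8, 11}.
Not covered: 1, 6, 9, 10 — 4 items.

4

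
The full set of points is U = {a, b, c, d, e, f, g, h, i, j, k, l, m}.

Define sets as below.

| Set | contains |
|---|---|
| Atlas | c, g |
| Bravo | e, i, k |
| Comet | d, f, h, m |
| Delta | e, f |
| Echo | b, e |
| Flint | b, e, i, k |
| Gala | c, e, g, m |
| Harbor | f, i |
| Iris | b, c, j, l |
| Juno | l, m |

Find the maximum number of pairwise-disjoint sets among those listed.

Atlas, Echo, Harbor, Juno are pairwise disjoint (Atlas={c,g}; Echo={b,e}; Harbor={f,i}; Juno={l,m}).
Every remaining set overlaps one of these, and no 5 of the listed sets are pairwise disjoint, so 4 is the maximum.

4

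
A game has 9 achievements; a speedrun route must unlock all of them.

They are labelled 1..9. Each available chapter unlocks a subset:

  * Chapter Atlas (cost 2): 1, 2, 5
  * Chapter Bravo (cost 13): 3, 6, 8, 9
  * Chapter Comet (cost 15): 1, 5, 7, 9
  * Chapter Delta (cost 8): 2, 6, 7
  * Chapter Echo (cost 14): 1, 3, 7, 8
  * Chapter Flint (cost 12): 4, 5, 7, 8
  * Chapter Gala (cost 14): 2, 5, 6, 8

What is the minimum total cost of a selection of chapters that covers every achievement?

Atlas, Bravo, Flint together cover every achievement (Atlas ∪ Bravo ∪ Flint = {1, 2, 3, 4, 5, 6, 7, 8, 9}); total cost 2 + 13 + 12 = 27.
No covering selection has total cost below 27.

27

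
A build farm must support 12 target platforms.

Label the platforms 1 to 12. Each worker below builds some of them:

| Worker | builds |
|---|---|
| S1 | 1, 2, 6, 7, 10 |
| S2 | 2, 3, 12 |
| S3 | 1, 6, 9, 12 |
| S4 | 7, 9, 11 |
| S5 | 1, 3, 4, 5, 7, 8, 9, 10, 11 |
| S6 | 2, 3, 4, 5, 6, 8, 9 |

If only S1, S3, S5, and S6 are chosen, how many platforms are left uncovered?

0

Union of S1, S3, S5, S6 = {1, 2, 3, 4, 5, 6, 7, 8, 9, 10, 11, 12} — that's every platform, so 0 are uncovered.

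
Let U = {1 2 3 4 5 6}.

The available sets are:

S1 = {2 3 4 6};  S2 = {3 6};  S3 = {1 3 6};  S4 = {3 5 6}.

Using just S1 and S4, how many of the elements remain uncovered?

1

Union of S1, S4 = {2, 3, 4, 5, 6}.
Not covered: 1 — 1 element.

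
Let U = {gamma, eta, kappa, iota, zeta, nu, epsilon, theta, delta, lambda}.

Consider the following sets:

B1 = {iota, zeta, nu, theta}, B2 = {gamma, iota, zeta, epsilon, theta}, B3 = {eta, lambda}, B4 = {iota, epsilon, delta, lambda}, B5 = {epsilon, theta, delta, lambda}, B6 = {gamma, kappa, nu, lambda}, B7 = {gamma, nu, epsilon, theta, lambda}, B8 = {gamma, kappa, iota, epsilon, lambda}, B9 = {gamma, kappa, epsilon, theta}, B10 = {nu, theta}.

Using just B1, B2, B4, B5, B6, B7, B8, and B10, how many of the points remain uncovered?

Union of B1, B2, B4, B5, B6, B7, B8, B10 = {gamma, kappa, iota, zeta, nu, epsilon, theta, delta, lambda}.
Not covered: eta — 1 point.

1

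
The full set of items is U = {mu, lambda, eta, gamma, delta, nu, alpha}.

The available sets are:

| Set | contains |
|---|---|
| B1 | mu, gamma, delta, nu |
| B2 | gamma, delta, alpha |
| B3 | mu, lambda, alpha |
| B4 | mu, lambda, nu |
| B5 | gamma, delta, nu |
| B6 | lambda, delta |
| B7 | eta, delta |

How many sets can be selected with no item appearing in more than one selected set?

2

B2, B4 are pairwise disjoint (B2={gamma,delta,alpha}; B4={mu,lambda,nu}).
Every remaining set overlaps one of these, and no 3 of the listed sets are pairwise disjoint, so 2 is the maximum.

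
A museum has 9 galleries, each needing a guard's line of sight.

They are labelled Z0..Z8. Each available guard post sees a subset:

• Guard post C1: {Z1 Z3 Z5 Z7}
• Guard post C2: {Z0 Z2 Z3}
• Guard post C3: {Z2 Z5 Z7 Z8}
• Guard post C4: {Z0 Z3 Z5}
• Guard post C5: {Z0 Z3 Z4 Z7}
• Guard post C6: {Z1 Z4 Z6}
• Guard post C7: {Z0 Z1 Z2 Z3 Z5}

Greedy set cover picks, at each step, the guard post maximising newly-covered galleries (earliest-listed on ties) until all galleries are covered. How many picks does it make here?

3

Greedy: pick C7 (covers 5 new) → pick C3 (covers 2 new) → pick C6 (covers 2 new). Total picks: 3.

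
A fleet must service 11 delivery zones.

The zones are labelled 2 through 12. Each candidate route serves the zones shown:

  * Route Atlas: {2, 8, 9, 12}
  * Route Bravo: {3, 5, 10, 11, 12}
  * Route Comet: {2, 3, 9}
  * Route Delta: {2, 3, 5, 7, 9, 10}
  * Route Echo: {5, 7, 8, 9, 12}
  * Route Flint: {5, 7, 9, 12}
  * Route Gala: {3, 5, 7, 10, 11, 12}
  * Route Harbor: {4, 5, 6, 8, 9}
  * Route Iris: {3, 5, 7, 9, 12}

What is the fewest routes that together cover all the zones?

Atlas and Gala and Harbor together: Atlas ∪ Gala ∪ Harbor = {2, 3, 4, 5, 6, 7, 8, 9, 10, 11, 12} — every zone is covered.
Only Harbor contains 4, so Harbor is forced; the remaining 6 zones need at least 2 more routes (each remaining route adds at most 5) — so at least 3 routes are needed, and 3 is optimal.

3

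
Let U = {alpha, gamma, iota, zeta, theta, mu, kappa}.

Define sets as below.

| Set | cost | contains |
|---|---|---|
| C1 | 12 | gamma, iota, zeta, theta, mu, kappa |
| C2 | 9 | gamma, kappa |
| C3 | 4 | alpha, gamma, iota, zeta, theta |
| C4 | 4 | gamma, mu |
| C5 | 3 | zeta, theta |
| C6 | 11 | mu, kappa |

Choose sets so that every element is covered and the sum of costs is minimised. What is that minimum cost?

C3, C6 together cover every element (C3 ∪ C6 = {alpha, gamma, iota, zeta, theta, mu, kappa}); total cost 4 + 11 = 15.
The greedy pick C3, C4, C2 costs 17; no covering selection beats 15.

15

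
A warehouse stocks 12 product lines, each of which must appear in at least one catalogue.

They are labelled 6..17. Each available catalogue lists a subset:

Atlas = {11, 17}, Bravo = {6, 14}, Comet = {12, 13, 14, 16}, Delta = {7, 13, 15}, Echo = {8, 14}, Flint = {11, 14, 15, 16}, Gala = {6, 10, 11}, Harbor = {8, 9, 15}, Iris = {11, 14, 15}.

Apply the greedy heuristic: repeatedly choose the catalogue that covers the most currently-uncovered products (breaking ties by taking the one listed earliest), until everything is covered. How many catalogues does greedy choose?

Greedy: pick Comet (covers 4 new) → pick Gala (covers 3 new) → pick Harbor (covers 3 new) → pick Atlas (covers 1 new) → pick Delta (covers 1 new). Total picks: 5.

5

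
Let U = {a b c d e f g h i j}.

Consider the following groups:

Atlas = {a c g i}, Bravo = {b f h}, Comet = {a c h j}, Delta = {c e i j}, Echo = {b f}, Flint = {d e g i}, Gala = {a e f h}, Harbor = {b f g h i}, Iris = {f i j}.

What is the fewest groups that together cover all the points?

3

Take {Comet, Echo, Flint}. Their union is {a, b, c, d, e, f, g, h, i, j}, which is all 10 points.
Only Flint contains d, so Flint is forced; the remaining 6 points need at least 2 more groups (each remaining group adds at most 4) — so at least 3 groups are needed, and 3 is optimal.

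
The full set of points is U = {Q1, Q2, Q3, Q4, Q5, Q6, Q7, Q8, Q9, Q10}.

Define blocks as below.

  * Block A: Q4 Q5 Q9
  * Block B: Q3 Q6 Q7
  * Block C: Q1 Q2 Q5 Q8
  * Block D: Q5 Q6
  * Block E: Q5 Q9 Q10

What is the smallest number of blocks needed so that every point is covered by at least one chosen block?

4

Take {A, B, C, E}. Their union is {Q1, Q2, Q3, Q4, Q5, Q6, Q7, Q8, Q9, Q10}, which is all 10 points.
Only A contains Q4, so A is forced; the remaining 7 points need at least 3 more blocks (each remaining block adds at most 3) — so at least 4 blocks are needed, and 4 is optimal.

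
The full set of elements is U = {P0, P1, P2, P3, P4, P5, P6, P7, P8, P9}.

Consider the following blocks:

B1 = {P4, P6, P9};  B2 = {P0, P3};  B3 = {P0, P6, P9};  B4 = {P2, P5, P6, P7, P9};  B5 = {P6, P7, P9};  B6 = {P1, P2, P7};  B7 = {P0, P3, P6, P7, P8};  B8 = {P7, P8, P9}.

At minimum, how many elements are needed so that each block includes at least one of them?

3

The 3 elements {P0, P1, P9} hit every block.
The blocks B1, B2, B6 are pairwise disjoint, so any hitting set needs a separate element for each — at least 3. Hence 3 is optimal.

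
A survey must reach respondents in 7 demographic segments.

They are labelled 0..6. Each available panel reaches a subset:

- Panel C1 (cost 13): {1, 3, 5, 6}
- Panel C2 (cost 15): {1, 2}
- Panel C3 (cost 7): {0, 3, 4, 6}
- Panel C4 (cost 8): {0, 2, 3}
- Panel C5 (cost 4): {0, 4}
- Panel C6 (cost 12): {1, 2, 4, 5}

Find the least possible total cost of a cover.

19

C3, C6 together cover every segment (C3 ∪ C6 = {0, 1, 2, 3, 4, 5, 6}); total cost 7 + 12 = 19.
No covering selection has total cost below 19.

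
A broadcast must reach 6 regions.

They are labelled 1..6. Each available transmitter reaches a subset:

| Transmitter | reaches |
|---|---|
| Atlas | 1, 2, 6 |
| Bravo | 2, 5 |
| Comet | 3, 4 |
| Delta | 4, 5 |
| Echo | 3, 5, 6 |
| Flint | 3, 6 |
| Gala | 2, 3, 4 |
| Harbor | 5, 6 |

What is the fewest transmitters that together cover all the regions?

3

Atlas and Delta and Echo together: Atlas ∪ Delta ∪ Echo = {1, 2, 3, 4, 5, 6} — every region is covered.
Only Atlas contains 1, so Atlas is forced; the remaining 3 regions need at least 2 more transmitters (each remaining transmitter adds at most 2) — so at least 3 transmitters are needed, and 3 is optimal.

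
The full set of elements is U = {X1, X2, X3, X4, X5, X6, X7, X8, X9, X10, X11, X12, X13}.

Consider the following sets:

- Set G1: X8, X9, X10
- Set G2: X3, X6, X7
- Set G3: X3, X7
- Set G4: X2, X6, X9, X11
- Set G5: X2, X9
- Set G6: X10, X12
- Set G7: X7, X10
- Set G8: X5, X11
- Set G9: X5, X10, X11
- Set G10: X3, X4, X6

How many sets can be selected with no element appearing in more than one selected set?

G5, G7, G8, G10 are pairwise disjoint (G5={X2,X9}; G7={X7,X10}; G8={X5,X11}; G10={X3,X4,X6}).
Every remaining set overlaps one of these, and no 5 of the listed sets are pairwise disjoint, so 4 is the maximum.

4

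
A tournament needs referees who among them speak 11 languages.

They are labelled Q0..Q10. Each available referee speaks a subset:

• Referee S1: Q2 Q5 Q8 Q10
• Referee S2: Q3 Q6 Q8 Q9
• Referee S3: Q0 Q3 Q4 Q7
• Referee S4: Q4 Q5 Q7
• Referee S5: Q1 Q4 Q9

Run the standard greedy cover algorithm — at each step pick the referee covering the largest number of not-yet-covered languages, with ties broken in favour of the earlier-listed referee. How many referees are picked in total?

4

Greedy: pick S1 (covers 4 new) → pick S3 (covers 4 new) → pick S2 (covers 2 new) → pick S5 (covers 1 new). Total picks: 4.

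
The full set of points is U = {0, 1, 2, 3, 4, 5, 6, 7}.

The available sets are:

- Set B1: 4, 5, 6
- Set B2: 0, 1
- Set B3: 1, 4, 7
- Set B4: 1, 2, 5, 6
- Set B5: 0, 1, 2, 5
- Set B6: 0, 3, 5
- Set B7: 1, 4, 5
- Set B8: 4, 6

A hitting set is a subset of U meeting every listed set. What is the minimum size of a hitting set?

The 3 points {1, 4, 5} hit every set.
No choice of 2 points meets every set, so 3 is the minimum.

3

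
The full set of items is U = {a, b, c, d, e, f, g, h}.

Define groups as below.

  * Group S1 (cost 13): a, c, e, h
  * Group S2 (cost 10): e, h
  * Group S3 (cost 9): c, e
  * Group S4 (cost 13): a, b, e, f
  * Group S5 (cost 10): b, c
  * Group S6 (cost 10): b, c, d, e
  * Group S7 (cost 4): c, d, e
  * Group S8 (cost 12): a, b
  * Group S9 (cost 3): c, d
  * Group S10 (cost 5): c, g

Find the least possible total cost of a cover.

31

S2, S4, S9, S10 together cover every item (S2 ∪ S4 ∪ S9 ∪ S10 = {a, b, c, d, e, f, g, h}); total cost 10 + 13 + 3 + 5 = 31.
The greedy pick S7, S4, S10, S2 costs 32; no covering selection beats 31.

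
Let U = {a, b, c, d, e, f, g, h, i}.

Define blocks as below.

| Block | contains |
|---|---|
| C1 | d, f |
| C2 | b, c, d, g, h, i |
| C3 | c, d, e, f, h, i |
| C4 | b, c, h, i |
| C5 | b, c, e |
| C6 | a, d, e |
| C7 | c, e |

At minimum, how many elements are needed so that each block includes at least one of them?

2

T = {c, d} meets every block (each contains at least one member of T), and |T| = 2.
The blocks C1, C4 are pairwise disjoint, so any hitting set needs a separate element for each — at least 2. Hence 2 is optimal.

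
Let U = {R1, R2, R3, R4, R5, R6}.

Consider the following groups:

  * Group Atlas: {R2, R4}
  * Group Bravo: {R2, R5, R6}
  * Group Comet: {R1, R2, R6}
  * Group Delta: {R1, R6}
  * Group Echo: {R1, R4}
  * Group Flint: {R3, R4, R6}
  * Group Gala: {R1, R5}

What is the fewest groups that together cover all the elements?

Comet and Flint and Gala together: Comet ∪ Flint ∪ Gala = {R1, R2, R3, R4, R5, R6} — every element is covered.
Only Flint contains R3, so Flint is forced; the remaining 3 elements need at least 2 more groups (each remaining group adds at most 2) — so at least 3 groups are needed, and 3 is optimal.

3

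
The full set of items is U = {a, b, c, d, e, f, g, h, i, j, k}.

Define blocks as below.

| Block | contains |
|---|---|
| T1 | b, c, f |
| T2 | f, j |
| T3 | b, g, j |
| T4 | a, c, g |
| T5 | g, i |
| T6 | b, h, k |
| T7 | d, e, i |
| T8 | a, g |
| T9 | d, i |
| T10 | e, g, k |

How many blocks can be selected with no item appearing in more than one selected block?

T2, T6, T8, T9 are pairwise disjoint (T2={f,j}; T6={b,h,k}; T8={a,g}; T9={d,i}).
Every remaining block overlaps one of these, and no 5 of the listed blocks are pairwise disjoint, so 4 is the maximum.

4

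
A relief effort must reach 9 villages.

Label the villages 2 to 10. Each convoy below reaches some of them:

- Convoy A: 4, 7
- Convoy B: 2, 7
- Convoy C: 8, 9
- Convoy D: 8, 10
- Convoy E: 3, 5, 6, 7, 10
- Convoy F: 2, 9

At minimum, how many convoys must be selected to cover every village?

4

Take {A, C, E, F}. Their union is {2, 3, 4, 5, 6, 7, 8, 9, 10}, which is all 9 villages.
No 3 of the 6 convoys cover everything (all 20 combinations miss at least one village), so 4 is optimal.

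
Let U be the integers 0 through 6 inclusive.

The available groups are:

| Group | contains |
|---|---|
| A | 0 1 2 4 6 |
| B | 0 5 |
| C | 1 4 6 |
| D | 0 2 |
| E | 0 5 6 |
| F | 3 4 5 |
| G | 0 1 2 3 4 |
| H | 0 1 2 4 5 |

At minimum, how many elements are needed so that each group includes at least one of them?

2

T = {0, 4} meets every group (each contains at least one member of T), and |T| = 2.
The groups C, D are pairwise disjoint, so any hitting set needs a separate element for each — at least 2. Hence 2 is optimal.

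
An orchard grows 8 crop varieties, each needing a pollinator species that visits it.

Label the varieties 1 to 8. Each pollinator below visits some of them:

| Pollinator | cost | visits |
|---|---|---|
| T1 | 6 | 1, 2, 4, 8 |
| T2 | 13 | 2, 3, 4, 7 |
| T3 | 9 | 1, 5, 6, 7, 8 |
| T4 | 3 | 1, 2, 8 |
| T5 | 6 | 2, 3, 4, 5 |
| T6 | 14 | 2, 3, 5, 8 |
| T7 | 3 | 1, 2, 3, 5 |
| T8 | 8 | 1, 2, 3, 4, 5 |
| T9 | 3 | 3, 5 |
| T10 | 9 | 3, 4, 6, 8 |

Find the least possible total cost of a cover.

15

T3, T5 together cover every variety (T3 ∪ T5 = {1, 2, 3, 4, 5, 6, 7, 8}); total cost 9 + 6 = 15.
The greedy pick T7, T1, T3 costs 18; no covering selection beats 15.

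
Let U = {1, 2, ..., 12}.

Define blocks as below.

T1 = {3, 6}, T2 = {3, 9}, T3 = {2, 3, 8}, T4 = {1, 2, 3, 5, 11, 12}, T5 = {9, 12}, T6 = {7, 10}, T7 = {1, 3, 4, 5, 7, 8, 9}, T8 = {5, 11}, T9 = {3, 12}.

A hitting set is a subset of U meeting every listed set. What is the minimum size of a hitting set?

4

H = {3, 5, 9, 10} meets every block (each contains at least one member of H), and |H| = 4.
The blocks T1, T5, T6, T8 are pairwise disjoint, so any hitting set needs a separate element for each — at least 4. Hence 4 is optimal.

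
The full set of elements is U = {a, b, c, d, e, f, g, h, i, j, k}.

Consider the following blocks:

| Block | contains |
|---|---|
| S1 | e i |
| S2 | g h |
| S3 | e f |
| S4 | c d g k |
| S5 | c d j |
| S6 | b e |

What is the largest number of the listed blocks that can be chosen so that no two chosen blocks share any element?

3

S2, S5, S6 are pairwise disjoint (S2={g,h}; S5={c,d,j}; S6={b,e}).
Every remaining block overlaps one of these, and no 4 of the listed blocks are pairwise disjoint, so 3 is the maximum.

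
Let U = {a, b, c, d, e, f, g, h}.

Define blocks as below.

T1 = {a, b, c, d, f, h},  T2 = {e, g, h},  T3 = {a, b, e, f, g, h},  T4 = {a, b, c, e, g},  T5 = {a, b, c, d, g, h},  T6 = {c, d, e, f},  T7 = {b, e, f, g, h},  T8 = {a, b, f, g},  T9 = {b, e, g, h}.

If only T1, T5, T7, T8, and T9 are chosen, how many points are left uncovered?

Union of T1, T5, T7, T8, T9 = {a, b, c, d, e, f, g, h} — that's every point, so 0 are uncovered.

0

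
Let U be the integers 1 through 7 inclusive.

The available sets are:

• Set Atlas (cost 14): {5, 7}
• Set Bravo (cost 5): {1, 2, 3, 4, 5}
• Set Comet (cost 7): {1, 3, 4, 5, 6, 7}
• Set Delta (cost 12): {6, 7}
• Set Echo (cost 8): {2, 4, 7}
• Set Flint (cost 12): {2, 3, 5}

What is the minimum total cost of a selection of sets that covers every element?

12

Bravo, Comet together cover every element (Bravo ∪ Comet = {1, 2, 3, 4, 5, 6, 7}); total cost 5 + 7 = 12.
No covering selection has total cost below 12.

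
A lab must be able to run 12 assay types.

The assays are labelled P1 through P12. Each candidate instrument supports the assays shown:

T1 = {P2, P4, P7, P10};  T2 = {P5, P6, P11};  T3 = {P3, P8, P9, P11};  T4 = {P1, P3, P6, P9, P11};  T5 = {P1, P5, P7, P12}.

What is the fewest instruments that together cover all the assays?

Take {T1, T3, T4, T5}. Their union is {P1, P2, P3, P4, P5, P6, P7, P8, P9, P10, P11, P12}, which is all 12 assays.
No 3 of the 5 instruments cover everything (all 10 combinations miss at least one assay), so 4 is optimal.

4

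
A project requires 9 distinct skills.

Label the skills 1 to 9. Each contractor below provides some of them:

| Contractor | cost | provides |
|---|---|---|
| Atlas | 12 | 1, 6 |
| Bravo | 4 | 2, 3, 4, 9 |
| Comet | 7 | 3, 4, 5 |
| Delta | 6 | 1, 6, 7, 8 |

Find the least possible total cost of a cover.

17

Bravo, Comet, Delta together cover every skill (Bravo ∪ Comet ∪ Delta = {1, 2, 3, 4, 5, 6, 7, 8, 9}); total cost 4 + 7 + 6 = 17.
No covering selection has total cost below 17.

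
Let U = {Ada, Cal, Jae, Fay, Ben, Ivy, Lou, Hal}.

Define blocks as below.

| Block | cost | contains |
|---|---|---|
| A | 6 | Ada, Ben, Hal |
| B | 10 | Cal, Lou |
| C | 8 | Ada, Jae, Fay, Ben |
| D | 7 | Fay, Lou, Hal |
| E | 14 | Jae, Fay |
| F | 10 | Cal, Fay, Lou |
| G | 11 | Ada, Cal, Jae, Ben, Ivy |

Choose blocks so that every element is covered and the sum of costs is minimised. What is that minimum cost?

D, G together cover every element (D ∪ G = {Ada, Cal, Jae, Fay, Ben, Ivy, Lou, Hal}); total cost 7 + 11 = 18.
The greedy pick A, F, G costs 27; no covering selection beats 18.

18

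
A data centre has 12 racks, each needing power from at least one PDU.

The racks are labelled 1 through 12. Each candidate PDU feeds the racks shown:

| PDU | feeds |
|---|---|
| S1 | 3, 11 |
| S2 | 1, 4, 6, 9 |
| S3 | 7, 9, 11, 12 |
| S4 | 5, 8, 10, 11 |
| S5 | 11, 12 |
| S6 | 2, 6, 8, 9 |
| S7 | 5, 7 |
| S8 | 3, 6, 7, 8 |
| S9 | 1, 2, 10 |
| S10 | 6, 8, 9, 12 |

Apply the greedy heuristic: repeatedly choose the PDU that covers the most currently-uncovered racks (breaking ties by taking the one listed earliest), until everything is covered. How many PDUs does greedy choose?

Greedy: pick S2 (covers 4 new) → pick S4 (covers 4 new) → pick S3 (covers 2 new) → pick S1 (covers 1 new) → pick S6 (covers 1 new). Total picks: 5.

5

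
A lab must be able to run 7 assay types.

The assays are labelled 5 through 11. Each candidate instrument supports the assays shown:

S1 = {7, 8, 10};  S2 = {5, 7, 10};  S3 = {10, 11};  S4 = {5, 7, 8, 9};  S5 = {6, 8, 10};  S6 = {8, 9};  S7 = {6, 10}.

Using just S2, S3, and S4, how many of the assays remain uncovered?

Union of S2, S3, S4 = {5, 7, 8, 9, 10, 11}.
Not covered: 6 — 1 assay.

1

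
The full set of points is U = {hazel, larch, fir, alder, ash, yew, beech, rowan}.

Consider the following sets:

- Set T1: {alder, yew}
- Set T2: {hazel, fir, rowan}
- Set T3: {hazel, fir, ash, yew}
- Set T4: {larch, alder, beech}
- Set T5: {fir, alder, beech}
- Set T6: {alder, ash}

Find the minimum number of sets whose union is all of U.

Take {T2, T3, T4}. Their union is {hazel, larch, fir, alder, ash, yew, beech, rowan}, which is all 8 points.
Only T4 contains larch, so T4 is forced; the remaining 5 points need at least 2 more sets (each remaining set adds at most 4) — so at least 3 sets are needed, and 3 is optimal.

3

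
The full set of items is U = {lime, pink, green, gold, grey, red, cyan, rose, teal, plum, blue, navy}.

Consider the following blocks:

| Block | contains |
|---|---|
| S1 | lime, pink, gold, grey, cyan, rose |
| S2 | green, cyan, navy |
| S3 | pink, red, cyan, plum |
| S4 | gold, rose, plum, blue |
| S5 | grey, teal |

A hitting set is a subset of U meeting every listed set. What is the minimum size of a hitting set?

The 3 items {grey, cyan, rose} hit every block.
The blocks S2, S4, S5 are pairwise disjoint, so any hitting set needs a separate item for each — at least 3. Hence 3 is optimal.

3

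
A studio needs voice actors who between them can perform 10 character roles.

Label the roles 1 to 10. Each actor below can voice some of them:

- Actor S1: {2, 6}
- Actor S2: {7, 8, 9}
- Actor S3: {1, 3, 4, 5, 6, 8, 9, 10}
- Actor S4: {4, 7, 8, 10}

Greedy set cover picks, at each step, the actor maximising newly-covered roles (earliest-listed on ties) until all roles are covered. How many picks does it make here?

3

Greedy: pick S3 (covers 8 new) → pick S1 (covers 1 new) → pick S2 (covers 1 new). Total picks: 3.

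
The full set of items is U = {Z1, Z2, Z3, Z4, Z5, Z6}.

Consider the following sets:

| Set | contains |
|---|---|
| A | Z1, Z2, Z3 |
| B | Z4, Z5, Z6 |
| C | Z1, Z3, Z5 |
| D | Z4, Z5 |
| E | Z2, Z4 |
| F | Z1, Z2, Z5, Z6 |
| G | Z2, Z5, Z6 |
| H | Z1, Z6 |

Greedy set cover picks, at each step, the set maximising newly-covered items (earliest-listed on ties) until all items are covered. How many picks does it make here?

Greedy: pick F (covers 4 new) → pick A (covers 1 new) → pick B (covers 1 new). Total picks: 3.
(The true minimum cover uses only 2 sets, so greedy is not optimal here.)

3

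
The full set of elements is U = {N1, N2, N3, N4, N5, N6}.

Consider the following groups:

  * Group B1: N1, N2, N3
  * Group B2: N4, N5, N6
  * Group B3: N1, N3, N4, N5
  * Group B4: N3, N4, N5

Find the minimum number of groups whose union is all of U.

2

B1 and B2 cover everything between them: the union {N1, N2, N3, N4, N5, N6} is all of U.
No single group has all 6 elements (the largest, B3, has 4), so 2 is optimal.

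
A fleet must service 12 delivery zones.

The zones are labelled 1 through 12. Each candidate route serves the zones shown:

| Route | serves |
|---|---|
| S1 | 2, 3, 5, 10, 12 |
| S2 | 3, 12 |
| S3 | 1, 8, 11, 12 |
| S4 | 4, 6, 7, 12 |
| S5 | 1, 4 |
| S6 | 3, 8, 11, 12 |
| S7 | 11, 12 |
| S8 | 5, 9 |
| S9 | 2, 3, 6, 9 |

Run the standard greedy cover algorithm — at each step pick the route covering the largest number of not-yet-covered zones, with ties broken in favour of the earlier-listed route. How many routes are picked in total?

4

Greedy: pick S1 (covers 5 new) → pick S3 (covers 3 new) → pick S4 (covers 3 new) → pick S8 (covers 1 new). Total picks: 4.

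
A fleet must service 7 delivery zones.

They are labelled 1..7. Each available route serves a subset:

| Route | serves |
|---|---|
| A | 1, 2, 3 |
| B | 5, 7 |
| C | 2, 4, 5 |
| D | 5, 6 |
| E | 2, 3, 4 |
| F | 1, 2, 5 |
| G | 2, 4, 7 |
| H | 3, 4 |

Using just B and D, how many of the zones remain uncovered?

Union of B, D = {5, 6, 7}.
Not covered: 1, 2, 3, 4 — 4 zones.

4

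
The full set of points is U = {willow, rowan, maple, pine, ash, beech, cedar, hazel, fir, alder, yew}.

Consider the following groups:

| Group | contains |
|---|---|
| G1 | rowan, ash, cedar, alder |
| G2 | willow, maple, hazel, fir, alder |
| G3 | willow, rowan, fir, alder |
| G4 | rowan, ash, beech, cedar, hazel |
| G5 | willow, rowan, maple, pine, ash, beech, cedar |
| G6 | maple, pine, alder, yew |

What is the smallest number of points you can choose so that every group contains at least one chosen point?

H = {beech, alder} meets every group (each contains at least one member of H), and |H| = 2.
The groups G4, G6 are pairwise disjoint, so any hitting set needs a separate point for each — at least 2. Hence 2 is optimal.

2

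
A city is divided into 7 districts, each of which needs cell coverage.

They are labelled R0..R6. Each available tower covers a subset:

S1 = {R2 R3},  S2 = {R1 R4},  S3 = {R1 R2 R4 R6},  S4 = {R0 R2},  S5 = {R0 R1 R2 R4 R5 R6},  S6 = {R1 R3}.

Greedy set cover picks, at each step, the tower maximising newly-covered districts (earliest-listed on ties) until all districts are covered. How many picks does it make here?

Greedy: pick S5 (covers 6 new) → pick S1 (covers 1 new). Total picks: 2.

2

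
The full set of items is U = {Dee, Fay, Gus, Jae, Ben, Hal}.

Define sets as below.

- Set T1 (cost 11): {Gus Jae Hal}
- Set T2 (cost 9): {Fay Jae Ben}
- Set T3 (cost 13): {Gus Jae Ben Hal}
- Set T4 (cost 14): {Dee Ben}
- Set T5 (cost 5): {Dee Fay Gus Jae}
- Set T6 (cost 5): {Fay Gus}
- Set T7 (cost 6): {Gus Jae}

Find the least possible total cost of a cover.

T3, T5 together cover every item (T3 ∪ T5 = {Dee, Fay, Gus, Jae, Ben, Hal}); total cost 13 + 5 = 18.
No covering selection has total cost below 18.

18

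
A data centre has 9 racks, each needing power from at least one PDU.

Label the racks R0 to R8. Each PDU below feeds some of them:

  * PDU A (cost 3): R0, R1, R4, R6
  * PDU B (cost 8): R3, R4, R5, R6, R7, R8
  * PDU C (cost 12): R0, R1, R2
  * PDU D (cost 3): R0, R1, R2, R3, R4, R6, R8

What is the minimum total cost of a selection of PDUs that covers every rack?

11

B, D together cover every rack (B ∪ D = {R0, R1, R2, R3, R4, R5, R6, R7, R8}); total cost 8 + 3 = 11.
No covering selection has total cost below 11.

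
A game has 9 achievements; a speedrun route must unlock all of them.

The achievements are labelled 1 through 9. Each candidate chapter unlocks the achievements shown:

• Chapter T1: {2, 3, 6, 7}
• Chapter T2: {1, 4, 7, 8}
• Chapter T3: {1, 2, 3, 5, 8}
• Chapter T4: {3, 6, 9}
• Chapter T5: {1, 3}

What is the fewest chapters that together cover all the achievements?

Take {T2, T3, T4}. Their union is {1, 2, 3, 4, 5, 6, 7, 8, 9}, which is all 9 achievements.
Only T2 contains 4, so T2 is forced; the remaining 5 achievements need at least 2 more chapters (each remaining chapter adds at most 3) — so at least 3 chapters are needed, and 3 is optimal.

3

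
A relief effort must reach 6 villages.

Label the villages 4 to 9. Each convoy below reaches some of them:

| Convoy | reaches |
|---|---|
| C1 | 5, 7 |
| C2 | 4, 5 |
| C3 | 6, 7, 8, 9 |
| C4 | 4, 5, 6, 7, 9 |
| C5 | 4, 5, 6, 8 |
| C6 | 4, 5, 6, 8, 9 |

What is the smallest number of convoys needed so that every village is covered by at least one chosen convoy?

2

C3 and C6 together: C3 ∪ C6 = {4, 5, 6, 7, 8, 9} — every village is covered.
No single convoy has all 6 villages (the largest, C4, has 5), so 2 is optimal.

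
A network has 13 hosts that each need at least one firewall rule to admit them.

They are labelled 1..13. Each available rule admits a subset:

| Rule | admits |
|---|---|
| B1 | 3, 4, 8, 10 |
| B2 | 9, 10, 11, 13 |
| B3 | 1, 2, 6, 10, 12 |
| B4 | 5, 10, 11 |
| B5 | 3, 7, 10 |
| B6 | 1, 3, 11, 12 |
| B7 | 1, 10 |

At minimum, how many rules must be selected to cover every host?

B1 and B2 and B3 and B4 and B5 together: B1 ∪ B2 ∪ B3 ∪ B4 ∪ B5 = {1, 2, 3, 4, 5, 6, 7, 8, 9, 10, 11, 12, 13} — every host is covered.
No 4 of the 7 rules cover everything (all 35 combinations miss at least one host), so 5 is optimal.

5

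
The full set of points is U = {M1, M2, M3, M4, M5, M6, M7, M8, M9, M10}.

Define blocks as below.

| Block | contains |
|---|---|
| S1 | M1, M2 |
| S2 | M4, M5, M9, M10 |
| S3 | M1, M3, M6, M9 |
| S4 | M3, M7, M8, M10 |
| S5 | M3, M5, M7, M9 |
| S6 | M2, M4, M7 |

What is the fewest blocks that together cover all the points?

4

Take {S3, S4, S5, S6}. Their union is {M1, M2, M3, M4, M5, M6, M7, M8, M9, M10}, which is all 10 points.
No 3 of the 6 blocks cover everything (all 20 combinations miss at least one point), so 4 is optimal.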